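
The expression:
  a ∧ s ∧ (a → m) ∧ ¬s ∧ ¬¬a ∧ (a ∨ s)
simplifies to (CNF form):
False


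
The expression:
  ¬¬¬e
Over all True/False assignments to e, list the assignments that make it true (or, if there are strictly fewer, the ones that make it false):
is true only for:
  e=False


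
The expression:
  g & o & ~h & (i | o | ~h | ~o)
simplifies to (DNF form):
g & o & ~h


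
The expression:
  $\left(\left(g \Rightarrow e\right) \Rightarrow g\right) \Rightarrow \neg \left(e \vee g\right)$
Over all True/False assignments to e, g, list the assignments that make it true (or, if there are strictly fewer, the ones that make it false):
is true only for:
  e=False, g=False;
  e=True, g=False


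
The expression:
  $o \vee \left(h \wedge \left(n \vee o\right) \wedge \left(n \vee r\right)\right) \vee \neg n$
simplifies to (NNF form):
$h \vee o \vee \neg n$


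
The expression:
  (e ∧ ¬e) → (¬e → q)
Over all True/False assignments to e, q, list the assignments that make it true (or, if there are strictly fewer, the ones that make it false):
is always true.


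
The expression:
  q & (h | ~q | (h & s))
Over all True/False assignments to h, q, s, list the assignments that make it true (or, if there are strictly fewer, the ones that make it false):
is true only for:
  h=True, q=True, s=False;
  h=True, q=True, s=True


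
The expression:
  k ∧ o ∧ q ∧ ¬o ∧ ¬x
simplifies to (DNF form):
False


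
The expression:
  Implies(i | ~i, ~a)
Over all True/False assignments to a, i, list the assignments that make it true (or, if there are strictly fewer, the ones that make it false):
is true only for:
  a=False, i=False;
  a=False, i=True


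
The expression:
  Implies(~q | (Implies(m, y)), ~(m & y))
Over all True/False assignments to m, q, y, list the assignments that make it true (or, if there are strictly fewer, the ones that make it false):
is false only for:
  m=True, q=False, y=True;
  m=True, q=True, y=True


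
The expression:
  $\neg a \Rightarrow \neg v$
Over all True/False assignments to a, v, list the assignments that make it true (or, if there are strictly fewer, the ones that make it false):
is false only for:
  a=False, v=True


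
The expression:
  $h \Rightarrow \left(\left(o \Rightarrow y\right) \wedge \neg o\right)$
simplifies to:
$\neg h \vee \neg o$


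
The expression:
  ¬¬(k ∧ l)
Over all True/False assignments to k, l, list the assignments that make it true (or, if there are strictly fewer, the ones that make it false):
is true only for:
  k=True, l=True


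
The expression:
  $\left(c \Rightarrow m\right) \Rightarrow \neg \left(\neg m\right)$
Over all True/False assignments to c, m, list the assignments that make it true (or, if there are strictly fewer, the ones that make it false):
is false only for:
  c=False, m=False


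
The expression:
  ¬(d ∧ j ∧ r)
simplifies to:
¬d ∨ ¬j ∨ ¬r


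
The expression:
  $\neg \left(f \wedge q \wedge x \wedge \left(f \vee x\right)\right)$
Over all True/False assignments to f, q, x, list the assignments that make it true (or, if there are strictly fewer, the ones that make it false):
is false only for:
  f=True, q=True, x=True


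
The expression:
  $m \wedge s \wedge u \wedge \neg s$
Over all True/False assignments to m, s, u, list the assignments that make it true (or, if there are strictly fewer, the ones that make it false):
is never true.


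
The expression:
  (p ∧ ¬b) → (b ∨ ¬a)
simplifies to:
b ∨ ¬a ∨ ¬p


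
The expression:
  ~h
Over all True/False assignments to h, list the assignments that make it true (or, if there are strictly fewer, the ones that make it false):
is true only for:
  h=False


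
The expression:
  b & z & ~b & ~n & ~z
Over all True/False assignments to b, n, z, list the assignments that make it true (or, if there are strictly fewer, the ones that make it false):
is never true.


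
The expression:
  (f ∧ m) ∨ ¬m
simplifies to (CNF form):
f ∨ ¬m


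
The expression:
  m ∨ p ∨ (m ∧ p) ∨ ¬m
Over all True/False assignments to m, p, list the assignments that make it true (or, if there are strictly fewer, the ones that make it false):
is always true.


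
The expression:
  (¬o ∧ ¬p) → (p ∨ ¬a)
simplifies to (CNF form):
o ∨ p ∨ ¬a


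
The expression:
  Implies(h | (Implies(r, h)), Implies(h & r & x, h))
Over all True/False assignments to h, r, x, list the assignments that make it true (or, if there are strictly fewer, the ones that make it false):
is always true.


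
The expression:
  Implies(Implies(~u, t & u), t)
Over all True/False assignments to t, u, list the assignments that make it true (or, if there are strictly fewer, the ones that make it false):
is false only for:
  t=False, u=True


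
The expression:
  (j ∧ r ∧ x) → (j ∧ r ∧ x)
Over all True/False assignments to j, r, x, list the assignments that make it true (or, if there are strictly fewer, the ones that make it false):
is always true.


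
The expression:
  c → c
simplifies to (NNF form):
True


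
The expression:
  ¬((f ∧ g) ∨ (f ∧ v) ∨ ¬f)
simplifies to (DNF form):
f ∧ ¬g ∧ ¬v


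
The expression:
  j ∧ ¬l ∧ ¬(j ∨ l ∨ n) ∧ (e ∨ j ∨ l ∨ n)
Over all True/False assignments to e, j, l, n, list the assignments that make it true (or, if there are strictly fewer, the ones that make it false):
is never true.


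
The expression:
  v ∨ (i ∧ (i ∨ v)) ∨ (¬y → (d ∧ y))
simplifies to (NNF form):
i ∨ v ∨ y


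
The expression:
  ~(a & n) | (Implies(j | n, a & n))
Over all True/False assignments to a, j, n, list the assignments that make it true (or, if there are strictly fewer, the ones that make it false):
is always true.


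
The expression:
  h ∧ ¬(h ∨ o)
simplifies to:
False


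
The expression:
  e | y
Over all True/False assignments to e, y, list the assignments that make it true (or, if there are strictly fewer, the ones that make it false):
is false only for:
  e=False, y=False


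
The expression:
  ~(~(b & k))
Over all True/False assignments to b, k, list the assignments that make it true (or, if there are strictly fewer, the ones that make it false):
is true only for:
  b=True, k=True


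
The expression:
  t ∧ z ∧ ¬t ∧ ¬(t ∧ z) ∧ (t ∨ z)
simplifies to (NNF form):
False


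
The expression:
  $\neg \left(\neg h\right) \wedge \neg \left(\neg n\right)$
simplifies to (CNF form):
$h \wedge n$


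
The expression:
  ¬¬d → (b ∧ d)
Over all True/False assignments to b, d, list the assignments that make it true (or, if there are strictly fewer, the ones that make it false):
is false only for:
  b=False, d=True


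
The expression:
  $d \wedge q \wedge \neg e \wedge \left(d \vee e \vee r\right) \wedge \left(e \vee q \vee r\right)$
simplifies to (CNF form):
$d \wedge q \wedge \neg e$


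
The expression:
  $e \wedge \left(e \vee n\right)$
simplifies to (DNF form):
$e$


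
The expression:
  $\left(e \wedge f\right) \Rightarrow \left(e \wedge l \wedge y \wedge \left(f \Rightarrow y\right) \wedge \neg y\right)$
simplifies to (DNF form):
$\neg e \vee \neg f$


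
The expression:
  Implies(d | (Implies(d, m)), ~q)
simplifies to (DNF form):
~q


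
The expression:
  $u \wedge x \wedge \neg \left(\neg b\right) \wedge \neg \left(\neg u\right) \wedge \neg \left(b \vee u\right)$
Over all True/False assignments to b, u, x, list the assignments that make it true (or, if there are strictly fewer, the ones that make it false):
is never true.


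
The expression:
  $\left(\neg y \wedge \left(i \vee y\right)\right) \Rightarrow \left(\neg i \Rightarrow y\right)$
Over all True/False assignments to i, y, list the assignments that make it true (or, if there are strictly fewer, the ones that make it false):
is always true.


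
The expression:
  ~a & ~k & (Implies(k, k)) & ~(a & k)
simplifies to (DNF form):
~a & ~k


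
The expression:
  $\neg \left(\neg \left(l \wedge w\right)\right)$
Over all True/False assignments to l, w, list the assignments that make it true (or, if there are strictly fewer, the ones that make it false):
is true only for:
  l=True, w=True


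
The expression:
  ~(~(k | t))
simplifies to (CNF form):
k | t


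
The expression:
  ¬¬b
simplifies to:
b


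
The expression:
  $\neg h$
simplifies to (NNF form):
$\neg h$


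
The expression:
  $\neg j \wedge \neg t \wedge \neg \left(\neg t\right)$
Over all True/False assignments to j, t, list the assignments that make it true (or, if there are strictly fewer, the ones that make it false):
is never true.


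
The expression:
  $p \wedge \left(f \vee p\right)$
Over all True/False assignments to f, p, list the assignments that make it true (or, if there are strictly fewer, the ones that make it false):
is true only for:
  f=False, p=True;
  f=True, p=True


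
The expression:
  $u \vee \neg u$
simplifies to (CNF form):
$\text{True}$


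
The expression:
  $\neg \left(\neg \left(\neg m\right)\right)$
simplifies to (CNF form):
$\neg m$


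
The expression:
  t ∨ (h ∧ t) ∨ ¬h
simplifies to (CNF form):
t ∨ ¬h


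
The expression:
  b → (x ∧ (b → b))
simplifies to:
x ∨ ¬b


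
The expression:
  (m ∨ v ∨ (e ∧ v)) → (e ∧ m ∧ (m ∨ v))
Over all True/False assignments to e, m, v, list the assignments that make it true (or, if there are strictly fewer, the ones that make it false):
is true only for:
  e=False, m=False, v=False;
  e=True, m=False, v=False;
  e=True, m=True, v=False;
  e=True, m=True, v=True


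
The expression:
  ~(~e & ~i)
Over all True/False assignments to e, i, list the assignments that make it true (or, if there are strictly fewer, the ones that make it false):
is false only for:
  e=False, i=False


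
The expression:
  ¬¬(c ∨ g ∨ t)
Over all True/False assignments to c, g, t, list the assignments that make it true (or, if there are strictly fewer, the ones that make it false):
is false only for:
  c=False, g=False, t=False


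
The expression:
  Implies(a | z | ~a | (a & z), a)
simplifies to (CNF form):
a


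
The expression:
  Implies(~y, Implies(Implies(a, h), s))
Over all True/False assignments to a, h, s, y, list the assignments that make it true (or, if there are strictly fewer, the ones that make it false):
is false only for:
  a=False, h=False, s=False, y=False;
  a=False, h=True, s=False, y=False;
  a=True, h=True, s=False, y=False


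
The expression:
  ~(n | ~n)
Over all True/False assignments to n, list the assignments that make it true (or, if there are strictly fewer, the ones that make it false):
is never true.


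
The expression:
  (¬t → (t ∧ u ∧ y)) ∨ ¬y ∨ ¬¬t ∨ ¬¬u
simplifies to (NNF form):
t ∨ u ∨ ¬y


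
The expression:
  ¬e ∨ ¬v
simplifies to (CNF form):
¬e ∨ ¬v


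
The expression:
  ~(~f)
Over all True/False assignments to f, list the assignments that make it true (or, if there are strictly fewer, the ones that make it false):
is true only for:
  f=True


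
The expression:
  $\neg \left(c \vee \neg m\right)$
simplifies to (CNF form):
$m \wedge \neg c$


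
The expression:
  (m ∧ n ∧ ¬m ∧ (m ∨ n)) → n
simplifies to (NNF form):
True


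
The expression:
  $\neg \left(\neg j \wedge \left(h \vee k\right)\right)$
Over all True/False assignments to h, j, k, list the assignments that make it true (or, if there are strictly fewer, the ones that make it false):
is false only for:
  h=False, j=False, k=True;
  h=True, j=False, k=False;
  h=True, j=False, k=True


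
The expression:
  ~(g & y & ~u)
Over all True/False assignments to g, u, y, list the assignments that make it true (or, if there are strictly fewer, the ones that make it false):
is false only for:
  g=True, u=False, y=True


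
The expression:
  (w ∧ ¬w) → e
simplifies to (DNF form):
True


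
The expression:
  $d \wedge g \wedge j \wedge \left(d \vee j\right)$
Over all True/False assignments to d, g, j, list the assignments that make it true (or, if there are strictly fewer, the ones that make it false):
is true only for:
  d=True, g=True, j=True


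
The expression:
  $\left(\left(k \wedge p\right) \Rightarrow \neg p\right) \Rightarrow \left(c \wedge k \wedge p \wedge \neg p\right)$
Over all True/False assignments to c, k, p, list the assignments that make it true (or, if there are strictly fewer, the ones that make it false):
is true only for:
  c=False, k=True, p=True;
  c=True, k=True, p=True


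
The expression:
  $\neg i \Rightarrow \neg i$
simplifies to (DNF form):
$\text{True}$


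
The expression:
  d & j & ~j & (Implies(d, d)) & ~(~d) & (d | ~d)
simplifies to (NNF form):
False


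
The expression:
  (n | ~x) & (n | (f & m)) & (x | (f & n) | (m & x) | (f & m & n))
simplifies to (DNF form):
(f & n) | (n & x)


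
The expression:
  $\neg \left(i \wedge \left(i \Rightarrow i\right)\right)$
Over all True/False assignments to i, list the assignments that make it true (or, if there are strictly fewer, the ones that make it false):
is true only for:
  i=False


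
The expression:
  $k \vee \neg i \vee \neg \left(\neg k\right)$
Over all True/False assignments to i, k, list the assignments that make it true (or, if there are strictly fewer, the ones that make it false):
is false only for:
  i=True, k=False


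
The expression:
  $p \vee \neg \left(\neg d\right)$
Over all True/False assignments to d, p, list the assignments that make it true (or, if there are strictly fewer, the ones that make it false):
is false only for:
  d=False, p=False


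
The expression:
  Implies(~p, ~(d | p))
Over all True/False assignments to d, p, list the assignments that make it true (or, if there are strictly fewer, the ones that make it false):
is false only for:
  d=True, p=False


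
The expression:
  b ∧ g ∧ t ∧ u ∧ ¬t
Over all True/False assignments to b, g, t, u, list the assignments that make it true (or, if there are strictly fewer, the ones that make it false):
is never true.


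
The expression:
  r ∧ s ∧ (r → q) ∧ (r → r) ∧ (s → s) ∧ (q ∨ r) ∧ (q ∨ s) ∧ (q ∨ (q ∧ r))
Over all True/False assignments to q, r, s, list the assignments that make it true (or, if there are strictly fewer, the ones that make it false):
is true only for:
  q=True, r=True, s=True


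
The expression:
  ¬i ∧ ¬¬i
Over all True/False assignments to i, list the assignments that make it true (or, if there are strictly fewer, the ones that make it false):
is never true.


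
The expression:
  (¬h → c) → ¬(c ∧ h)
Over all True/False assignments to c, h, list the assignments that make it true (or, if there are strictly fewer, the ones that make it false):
is false only for:
  c=True, h=True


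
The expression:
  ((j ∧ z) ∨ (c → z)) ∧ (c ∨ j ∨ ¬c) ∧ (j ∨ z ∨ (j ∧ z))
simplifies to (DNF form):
z ∨ (j ∧ ¬c)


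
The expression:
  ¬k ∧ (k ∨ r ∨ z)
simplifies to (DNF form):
(r ∧ ¬k) ∨ (z ∧ ¬k)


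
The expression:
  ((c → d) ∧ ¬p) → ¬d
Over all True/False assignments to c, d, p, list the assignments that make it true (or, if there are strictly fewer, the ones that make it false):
is false only for:
  c=False, d=True, p=False;
  c=True, d=True, p=False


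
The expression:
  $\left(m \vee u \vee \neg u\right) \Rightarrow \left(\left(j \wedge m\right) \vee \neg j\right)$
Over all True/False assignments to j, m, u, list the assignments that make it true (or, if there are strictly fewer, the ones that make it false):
is false only for:
  j=True, m=False, u=False;
  j=True, m=False, u=True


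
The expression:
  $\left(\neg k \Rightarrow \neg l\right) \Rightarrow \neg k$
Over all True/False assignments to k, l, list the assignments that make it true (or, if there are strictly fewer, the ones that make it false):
is true only for:
  k=False, l=False;
  k=False, l=True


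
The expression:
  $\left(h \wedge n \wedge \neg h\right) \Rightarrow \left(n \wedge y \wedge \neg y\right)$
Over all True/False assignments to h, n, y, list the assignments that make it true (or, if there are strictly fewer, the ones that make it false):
is always true.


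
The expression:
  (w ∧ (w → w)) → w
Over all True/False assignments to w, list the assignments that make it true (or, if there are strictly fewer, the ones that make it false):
is always true.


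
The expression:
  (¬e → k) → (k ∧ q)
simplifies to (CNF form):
(k ∨ ¬e) ∧ (q ∨ ¬k)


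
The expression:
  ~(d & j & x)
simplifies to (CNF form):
~d | ~j | ~x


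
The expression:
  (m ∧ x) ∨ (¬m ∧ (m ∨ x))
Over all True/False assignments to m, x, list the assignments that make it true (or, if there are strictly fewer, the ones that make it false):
is true only for:
  m=False, x=True;
  m=True, x=True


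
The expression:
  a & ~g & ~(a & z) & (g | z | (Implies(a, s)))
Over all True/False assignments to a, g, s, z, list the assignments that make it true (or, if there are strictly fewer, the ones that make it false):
is true only for:
  a=True, g=False, s=True, z=False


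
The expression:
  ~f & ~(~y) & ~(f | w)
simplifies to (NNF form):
y & ~f & ~w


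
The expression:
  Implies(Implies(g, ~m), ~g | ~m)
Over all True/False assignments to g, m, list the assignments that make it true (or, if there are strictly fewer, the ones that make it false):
is always true.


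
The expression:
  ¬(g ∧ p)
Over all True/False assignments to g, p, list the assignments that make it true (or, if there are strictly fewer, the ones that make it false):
is false only for:
  g=True, p=True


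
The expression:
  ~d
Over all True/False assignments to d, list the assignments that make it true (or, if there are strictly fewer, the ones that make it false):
is true only for:
  d=False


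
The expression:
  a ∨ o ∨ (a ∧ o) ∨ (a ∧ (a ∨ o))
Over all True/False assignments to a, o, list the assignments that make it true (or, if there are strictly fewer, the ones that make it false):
is false only for:
  a=False, o=False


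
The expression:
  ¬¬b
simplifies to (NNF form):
b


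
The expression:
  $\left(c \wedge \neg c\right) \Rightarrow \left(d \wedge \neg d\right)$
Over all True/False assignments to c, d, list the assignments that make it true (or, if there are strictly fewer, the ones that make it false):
is always true.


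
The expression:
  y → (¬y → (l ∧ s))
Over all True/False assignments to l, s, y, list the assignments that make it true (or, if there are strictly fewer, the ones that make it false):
is always true.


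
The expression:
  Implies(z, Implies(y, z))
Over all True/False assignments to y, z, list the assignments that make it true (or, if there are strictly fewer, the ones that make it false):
is always true.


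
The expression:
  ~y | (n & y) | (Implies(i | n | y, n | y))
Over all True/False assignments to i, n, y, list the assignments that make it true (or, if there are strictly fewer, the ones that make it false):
is always true.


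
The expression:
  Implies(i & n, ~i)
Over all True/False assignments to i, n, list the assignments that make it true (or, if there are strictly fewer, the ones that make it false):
is false only for:
  i=True, n=True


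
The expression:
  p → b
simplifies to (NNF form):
b ∨ ¬p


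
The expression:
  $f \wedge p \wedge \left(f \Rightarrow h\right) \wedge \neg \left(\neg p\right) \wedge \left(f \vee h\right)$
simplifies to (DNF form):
$f \wedge h \wedge p$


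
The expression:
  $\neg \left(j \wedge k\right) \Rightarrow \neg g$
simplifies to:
$\left(j \wedge k\right) \vee \neg g$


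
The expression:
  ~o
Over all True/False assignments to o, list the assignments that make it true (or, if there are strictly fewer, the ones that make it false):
is true only for:
  o=False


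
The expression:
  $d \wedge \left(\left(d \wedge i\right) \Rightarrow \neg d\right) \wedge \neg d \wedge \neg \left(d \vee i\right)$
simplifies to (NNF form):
$\text{False}$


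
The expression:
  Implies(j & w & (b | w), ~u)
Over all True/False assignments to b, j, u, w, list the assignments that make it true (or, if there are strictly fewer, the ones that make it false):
is false only for:
  b=False, j=True, u=True, w=True;
  b=True, j=True, u=True, w=True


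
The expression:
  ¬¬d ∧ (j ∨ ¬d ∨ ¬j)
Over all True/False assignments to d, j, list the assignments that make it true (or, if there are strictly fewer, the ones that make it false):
is true only for:
  d=True, j=False;
  d=True, j=True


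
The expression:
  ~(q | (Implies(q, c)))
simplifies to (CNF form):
False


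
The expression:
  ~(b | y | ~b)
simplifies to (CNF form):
False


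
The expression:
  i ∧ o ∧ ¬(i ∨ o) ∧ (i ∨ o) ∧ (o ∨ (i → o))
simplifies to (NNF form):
False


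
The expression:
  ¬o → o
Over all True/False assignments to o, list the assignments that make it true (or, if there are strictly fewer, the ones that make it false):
is true only for:
  o=True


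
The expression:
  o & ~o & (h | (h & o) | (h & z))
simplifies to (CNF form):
False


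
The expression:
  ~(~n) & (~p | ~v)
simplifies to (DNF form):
(n & ~p) | (n & ~v)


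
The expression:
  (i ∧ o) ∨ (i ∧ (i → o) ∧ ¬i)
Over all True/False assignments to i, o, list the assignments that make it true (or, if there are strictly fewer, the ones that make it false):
is true only for:
  i=True, o=True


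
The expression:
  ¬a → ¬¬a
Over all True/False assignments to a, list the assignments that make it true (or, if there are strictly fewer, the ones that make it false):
is true only for:
  a=True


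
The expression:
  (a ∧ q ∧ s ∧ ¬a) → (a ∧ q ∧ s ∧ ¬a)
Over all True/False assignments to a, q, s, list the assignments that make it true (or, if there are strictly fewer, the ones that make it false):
is always true.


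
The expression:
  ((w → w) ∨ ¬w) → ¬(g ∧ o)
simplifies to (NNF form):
¬g ∨ ¬o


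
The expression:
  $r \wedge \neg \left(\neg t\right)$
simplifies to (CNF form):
$r \wedge t$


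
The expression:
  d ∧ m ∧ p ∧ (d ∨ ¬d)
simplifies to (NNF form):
d ∧ m ∧ p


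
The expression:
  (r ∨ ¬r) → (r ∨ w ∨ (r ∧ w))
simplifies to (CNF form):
r ∨ w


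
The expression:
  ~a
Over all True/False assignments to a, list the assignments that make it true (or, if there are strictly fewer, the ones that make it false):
is true only for:
  a=False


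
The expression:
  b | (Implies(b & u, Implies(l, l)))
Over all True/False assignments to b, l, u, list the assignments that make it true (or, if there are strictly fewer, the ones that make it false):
is always true.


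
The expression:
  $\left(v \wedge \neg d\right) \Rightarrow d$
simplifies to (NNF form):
$d \vee \neg v$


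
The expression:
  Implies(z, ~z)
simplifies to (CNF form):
~z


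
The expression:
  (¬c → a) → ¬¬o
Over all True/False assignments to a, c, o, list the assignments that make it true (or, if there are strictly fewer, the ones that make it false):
is false only for:
  a=False, c=True, o=False;
  a=True, c=False, o=False;
  a=True, c=True, o=False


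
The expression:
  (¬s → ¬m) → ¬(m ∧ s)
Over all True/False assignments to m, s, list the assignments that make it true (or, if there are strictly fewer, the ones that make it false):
is false only for:
  m=True, s=True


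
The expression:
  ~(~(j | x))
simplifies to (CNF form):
j | x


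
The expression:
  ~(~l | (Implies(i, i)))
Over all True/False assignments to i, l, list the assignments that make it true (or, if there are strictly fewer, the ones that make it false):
is never true.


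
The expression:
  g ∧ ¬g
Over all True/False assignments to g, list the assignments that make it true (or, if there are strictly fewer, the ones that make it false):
is never true.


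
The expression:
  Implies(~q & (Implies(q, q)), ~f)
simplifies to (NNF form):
q | ~f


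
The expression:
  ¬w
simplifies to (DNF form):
¬w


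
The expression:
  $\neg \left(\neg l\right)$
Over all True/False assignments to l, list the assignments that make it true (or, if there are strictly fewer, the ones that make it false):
is true only for:
  l=True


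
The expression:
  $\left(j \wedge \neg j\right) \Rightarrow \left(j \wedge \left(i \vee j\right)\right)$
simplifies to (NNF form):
$\text{True}$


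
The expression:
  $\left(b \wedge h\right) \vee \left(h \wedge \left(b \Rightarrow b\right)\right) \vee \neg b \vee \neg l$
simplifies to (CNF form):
$h \vee \neg b \vee \neg l$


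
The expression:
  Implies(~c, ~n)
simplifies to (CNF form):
c | ~n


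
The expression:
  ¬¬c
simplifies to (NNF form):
c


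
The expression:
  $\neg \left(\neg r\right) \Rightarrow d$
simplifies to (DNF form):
$d \vee \neg r$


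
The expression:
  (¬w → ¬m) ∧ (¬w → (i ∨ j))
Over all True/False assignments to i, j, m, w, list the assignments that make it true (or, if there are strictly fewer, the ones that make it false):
is false only for:
  i=False, j=False, m=False, w=False;
  i=False, j=False, m=True, w=False;
  i=False, j=True, m=True, w=False;
  i=True, j=False, m=True, w=False;
  i=True, j=True, m=True, w=False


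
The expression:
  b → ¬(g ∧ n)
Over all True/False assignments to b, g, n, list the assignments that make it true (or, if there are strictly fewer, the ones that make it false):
is false only for:
  b=True, g=True, n=True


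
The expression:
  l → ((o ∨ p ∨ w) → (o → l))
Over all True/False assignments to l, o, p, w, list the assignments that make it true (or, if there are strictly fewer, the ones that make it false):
is always true.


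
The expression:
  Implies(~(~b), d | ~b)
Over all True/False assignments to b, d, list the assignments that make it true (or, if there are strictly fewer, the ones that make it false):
is false only for:
  b=True, d=False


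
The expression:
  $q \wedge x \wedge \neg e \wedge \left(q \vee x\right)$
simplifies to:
$q \wedge x \wedge \neg e$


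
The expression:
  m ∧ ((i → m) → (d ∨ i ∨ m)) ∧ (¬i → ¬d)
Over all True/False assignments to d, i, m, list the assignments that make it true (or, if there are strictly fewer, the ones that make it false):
is true only for:
  d=False, i=False, m=True;
  d=False, i=True, m=True;
  d=True, i=True, m=True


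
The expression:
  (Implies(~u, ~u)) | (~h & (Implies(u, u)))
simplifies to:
True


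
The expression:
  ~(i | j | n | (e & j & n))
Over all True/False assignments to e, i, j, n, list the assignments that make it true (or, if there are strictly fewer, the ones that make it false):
is true only for:
  e=False, i=False, j=False, n=False;
  e=True, i=False, j=False, n=False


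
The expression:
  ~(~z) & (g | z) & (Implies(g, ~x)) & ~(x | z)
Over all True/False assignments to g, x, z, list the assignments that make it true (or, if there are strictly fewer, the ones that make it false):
is never true.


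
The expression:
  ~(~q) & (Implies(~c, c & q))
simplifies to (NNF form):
c & q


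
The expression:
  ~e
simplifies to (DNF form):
~e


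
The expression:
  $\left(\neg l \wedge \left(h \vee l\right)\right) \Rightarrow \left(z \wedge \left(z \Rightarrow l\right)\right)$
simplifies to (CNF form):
$l \vee \neg h$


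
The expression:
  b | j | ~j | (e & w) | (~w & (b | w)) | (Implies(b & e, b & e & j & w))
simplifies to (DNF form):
True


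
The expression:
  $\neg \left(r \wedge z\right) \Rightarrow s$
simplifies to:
$s \vee \left(r \wedge z\right)$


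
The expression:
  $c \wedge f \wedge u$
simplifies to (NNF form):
$c \wedge f \wedge u$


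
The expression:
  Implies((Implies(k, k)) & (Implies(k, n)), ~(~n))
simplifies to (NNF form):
k | n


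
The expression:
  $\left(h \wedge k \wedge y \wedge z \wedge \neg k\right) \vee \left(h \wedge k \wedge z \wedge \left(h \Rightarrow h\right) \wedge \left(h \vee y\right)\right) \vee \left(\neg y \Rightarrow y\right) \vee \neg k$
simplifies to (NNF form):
$y \vee \left(h \wedge z\right) \vee \neg k$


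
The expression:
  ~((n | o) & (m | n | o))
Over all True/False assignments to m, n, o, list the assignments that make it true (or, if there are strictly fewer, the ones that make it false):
is true only for:
  m=False, n=False, o=False;
  m=True, n=False, o=False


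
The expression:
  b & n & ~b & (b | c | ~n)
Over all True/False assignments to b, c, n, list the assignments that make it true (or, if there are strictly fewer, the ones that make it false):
is never true.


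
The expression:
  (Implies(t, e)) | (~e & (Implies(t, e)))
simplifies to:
e | ~t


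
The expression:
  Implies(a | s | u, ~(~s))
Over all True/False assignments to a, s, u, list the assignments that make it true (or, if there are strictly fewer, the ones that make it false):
is false only for:
  a=False, s=False, u=True;
  a=True, s=False, u=False;
  a=True, s=False, u=True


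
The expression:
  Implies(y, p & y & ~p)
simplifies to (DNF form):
~y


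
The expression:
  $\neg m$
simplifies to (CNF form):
$\neg m$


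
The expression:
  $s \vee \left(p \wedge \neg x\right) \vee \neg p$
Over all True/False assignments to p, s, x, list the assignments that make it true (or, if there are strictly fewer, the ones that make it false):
is false only for:
  p=True, s=False, x=True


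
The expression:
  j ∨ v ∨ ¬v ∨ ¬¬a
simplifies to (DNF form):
True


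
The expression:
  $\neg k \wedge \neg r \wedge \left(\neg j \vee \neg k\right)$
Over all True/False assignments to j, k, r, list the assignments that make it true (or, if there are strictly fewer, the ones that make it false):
is true only for:
  j=False, k=False, r=False;
  j=True, k=False, r=False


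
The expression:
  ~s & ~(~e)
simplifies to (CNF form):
e & ~s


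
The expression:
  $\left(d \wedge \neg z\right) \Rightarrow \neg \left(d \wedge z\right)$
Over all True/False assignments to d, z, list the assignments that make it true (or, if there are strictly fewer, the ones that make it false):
is always true.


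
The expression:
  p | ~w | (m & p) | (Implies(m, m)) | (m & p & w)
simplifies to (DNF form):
True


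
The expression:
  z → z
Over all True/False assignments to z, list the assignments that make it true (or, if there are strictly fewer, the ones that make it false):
is always true.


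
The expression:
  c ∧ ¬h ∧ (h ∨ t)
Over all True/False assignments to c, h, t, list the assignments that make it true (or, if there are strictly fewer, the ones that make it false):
is true only for:
  c=True, h=False, t=True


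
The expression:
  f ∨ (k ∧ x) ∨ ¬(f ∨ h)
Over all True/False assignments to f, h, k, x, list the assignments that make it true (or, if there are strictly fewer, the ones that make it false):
is false only for:
  f=False, h=True, k=False, x=False;
  f=False, h=True, k=False, x=True;
  f=False, h=True, k=True, x=False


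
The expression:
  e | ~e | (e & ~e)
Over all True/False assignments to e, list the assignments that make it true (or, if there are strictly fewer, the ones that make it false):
is always true.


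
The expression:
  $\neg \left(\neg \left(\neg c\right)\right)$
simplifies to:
$\neg c$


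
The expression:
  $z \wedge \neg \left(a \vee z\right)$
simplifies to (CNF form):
$\text{False}$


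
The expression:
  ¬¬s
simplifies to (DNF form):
s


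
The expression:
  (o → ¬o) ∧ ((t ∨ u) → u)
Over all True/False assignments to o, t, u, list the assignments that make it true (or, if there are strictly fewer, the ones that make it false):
is true only for:
  o=False, t=False, u=False;
  o=False, t=False, u=True;
  o=False, t=True, u=True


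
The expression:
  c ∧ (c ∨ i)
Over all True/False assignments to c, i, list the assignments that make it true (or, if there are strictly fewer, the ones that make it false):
is true only for:
  c=True, i=False;
  c=True, i=True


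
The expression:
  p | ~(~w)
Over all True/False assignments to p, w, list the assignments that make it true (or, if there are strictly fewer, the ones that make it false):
is false only for:
  p=False, w=False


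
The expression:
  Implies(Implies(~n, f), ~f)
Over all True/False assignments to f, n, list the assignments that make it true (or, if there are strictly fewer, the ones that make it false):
is true only for:
  f=False, n=False;
  f=False, n=True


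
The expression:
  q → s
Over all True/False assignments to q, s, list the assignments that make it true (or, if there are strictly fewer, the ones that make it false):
is false only for:
  q=True, s=False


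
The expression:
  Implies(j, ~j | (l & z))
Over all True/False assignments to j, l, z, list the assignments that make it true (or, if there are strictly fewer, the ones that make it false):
is false only for:
  j=True, l=False, z=False;
  j=True, l=False, z=True;
  j=True, l=True, z=False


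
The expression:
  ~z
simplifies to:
~z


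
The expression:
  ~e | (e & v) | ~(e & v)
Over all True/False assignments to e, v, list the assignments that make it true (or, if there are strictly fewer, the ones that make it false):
is always true.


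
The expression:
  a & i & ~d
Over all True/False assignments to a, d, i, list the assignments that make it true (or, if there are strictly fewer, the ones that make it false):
is true only for:
  a=True, d=False, i=True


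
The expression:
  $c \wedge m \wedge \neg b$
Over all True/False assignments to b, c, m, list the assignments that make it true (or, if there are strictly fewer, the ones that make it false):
is true only for:
  b=False, c=True, m=True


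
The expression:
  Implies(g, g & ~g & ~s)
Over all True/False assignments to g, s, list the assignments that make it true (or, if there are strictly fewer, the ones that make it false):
is true only for:
  g=False, s=False;
  g=False, s=True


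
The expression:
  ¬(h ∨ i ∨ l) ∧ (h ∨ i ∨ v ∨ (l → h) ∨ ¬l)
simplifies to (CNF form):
¬h ∧ ¬i ∧ ¬l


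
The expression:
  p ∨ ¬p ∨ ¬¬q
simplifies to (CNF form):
True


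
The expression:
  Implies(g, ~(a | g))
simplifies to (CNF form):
~g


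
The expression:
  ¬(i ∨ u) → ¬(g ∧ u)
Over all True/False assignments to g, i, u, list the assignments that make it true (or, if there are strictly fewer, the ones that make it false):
is always true.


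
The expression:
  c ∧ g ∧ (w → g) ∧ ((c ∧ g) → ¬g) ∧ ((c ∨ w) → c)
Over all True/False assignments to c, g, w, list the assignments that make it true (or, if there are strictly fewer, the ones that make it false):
is never true.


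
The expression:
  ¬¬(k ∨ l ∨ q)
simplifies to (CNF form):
k ∨ l ∨ q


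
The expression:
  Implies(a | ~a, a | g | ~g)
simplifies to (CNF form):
True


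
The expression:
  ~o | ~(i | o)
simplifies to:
~o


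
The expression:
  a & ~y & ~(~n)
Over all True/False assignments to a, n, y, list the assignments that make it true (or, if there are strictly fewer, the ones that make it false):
is true only for:
  a=True, n=True, y=False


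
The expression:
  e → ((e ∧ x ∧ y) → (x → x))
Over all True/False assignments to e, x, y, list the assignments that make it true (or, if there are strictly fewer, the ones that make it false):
is always true.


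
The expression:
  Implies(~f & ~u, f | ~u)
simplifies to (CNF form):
True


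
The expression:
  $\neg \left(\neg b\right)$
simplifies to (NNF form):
$b$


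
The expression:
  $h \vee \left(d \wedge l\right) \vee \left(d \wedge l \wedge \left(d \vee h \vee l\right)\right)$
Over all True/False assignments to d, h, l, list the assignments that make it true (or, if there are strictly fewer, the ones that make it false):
is false only for:
  d=False, h=False, l=False;
  d=False, h=False, l=True;
  d=True, h=False, l=False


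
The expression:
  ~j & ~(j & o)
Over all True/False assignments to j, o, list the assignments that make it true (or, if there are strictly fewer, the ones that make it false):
is true only for:
  j=False, o=False;
  j=False, o=True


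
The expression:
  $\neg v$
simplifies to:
$\neg v$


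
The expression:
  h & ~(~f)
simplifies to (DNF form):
f & h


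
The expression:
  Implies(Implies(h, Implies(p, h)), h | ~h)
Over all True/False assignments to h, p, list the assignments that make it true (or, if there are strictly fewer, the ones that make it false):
is always true.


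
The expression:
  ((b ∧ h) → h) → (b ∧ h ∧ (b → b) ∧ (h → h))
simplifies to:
b ∧ h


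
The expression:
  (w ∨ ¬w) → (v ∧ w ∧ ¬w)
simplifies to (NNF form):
False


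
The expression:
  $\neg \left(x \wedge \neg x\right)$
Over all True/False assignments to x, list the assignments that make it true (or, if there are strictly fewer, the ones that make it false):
is always true.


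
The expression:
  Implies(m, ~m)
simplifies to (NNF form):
~m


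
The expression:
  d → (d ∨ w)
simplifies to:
True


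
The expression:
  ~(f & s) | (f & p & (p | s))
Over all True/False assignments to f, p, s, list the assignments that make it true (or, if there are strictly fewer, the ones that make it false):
is false only for:
  f=True, p=False, s=True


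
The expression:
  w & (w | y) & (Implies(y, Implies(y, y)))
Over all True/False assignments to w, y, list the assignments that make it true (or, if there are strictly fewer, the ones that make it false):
is true only for:
  w=True, y=False;
  w=True, y=True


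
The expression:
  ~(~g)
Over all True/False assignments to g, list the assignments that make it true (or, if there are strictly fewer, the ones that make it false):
is true only for:
  g=True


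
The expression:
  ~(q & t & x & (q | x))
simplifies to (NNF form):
~q | ~t | ~x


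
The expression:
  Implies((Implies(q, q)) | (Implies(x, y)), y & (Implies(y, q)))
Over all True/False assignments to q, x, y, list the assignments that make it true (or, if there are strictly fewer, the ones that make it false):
is true only for:
  q=True, x=False, y=True;
  q=True, x=True, y=True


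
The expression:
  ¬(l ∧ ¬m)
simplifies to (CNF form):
m ∨ ¬l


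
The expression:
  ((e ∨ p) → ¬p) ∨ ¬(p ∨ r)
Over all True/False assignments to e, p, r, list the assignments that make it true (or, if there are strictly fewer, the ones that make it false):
is true only for:
  e=False, p=False, r=False;
  e=False, p=False, r=True;
  e=True, p=False, r=False;
  e=True, p=False, r=True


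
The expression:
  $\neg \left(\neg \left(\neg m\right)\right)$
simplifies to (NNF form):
$\neg m$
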